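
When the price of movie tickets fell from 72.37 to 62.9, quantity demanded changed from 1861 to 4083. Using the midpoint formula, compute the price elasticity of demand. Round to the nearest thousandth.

-5.340

%ΔQ = (4083 − 1861)/[(1861 + 4083)/2] = 2222/2972 ≈ 0.7476.
%Δp = (62.9 − 72.37)/[(72.37 + 62.9)/2] = -9.47/67.635 ≈ -0.1400.
Arc elasticity E = %ΔQ/%Δp ≈ 0.7476/-0.1400 ≈ -5.340.
|E| > 1: demand is elastic over this range.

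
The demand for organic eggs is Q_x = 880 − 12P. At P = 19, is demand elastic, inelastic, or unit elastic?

At P = 19, Q_x = 652.
dQ_x/dP = −12.
Point elasticity E = (dQ_x/dP)·(P/Q_x) = -12 × 19/652 ≈ -0.350.
|E| ≈ 0.350 < 1, so demand is inelastic.

inelastic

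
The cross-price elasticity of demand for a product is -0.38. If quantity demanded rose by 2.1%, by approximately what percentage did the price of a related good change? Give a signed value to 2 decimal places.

%ΔQ ≈ E × %ΔP_y ⇒ %ΔP_y = %ΔQ / E = (2.1%)/(-0.38) ≈ -5.53%.

-5.53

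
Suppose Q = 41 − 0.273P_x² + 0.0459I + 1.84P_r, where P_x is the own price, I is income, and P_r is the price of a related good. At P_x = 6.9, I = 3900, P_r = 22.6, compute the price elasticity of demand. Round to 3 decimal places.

Substituting, Q = 41 − 0.273(6.9)² + 0.0459(3900) + 1.84(22.6) = 41 − 12.9975 + 179.01 + 41.584 = 248.5965.
∂Q/∂P_x = −2·0.273·P_x = -3.7674, so E_p = -3.7674·(6.9/248.5965) ≈ -0.105.
|E_p| < 1: demand is inelastic.

-0.105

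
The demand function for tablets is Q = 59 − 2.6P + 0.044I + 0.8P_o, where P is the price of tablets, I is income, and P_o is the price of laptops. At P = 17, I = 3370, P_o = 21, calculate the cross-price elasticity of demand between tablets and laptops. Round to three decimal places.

0.093

At the given point, Q = 59 − 2.6(17) + 0.044(3370) + 0.8(21) = 59 − 44.2 + 148.28 + 16.8 = 179.88.
∂Q/∂P_o = +0.8, so E_xy = 0.8·(21/179.88) ≈ 0.093.
E_xy > 0: the goods are substitutes.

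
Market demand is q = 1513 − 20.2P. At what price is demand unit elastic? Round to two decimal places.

For linear demand q = a − bP, E = −bP/(a − bP). |E| = 1 ⇒ bP = a − bP ⇒ P = a/(2b).
P = 1513/(2·20.2) ≈ 37.45.

37.45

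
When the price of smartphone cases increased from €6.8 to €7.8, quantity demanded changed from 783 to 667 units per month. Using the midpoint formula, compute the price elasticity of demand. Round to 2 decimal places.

%Δq = (667 − 783)/[(783 + 667)/2] = -116/725 ≈ -0.1600.
%Δp = (7.8 − 6.8)/[(6.8 + 7.8)/2] = 1/7.3 ≈ 0.1370.
Arc elasticity E = %Δq/%Δp ≈ -0.1600/0.1370 ≈ -1.17.
|E| > 1: demand is elastic over this range.

-1.17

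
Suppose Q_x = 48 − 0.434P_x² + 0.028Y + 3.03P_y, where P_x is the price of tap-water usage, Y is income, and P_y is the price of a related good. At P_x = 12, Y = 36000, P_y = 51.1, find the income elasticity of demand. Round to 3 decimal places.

0.878

Q_x = 48 − 0.434(12)² + 0.028(36000) + 3.03(51.1) = 48 − 62.496 + 1008 + 154.833 = 1148.337.
∂Q_x/∂Y = +0.028, so E_I = 0.028·(36000/1148.337) ≈ 0.878.
E_I ∈ (0,1): normal good (necessity).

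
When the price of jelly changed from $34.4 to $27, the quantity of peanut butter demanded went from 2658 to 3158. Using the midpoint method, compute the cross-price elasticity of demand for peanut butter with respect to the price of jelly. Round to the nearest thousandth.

%ΔQ_x = (3158 − 2658)/[(2658+3158)/2] = 500/2908 ≈ 0.1719.
%ΔP_y = (27 − 34.4)/[(34.4+27)/2] ≈ -0.2410.
E_xy = 0.1719/-0.2410 ≈ -0.713.
E_xy < 0, so peanut butter and jelly are complements.

-0.713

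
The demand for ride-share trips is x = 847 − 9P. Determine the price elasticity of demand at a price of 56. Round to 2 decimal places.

-1.47

At P = 56, x = 343.
dx/dP = −9.
Point elasticity E = (dx/dP)·(P/x) = -9 × 56/343 ≈ -1.47.
|E| > 1, so demand is elastic at this price.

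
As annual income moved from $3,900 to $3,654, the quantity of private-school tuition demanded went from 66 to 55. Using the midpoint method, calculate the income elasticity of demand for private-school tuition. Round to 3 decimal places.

2.792

%ΔQ = (55 − 66)/[(66+55)/2] = -11/60.5 ≈ -0.1818.
%ΔY = (3,654 − 3,900)/[(3,900+3,654)/2] = -246/3777 ≈ -0.0651.
E_I = %ΔQ/%ΔY ≈ 2.792.
E_I > 1: normal good (luxury).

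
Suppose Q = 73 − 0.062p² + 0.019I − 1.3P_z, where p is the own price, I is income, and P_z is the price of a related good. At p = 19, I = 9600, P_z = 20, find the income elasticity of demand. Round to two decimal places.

First evaluate Q: 73 − 0.062(19)² + 0.019(9600) − 1.3(20) = 73 − 22.382 + 182.4 − 26 = 207.018.
∂Q/∂I = +0.019, so E_I = 0.019·(9600/207.018) ≈ 0.88.
E_I ∈ (0,1): normal good (necessity).

0.88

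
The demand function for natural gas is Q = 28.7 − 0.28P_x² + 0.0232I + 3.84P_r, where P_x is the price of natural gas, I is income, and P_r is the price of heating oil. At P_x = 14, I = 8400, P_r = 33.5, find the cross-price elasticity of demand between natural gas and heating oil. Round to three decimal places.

0.433

First evaluate Q: 28.7 − 0.28(14)² + 0.0232(8400) + 3.84(33.5) = 28.7 − 54.88 + 194.88 + 128.64 = 297.34.
∂Q/∂P_r = +3.84, so E_xy = 3.84·(33.5/297.34) ≈ 0.433.
E_xy > 0: the goods are substitutes.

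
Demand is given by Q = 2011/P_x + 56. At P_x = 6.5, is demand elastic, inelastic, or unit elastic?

inelastic

At P_x = 6.5, Q = 365.3846.
dQ/dP_x = −2011/P_x² = −47.5976.
Point elasticity E = (dQ/dP_x)·(P_x/Q) = -47.5976 × 6.5/365.3846 ≈ -0.847.
|E| ≈ 0.847 < 1, so demand is inelastic.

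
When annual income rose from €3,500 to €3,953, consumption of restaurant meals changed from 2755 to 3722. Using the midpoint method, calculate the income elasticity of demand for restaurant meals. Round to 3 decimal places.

%ΔQ = (3722 − 2755)/[(2755+3722)/2] = 967/3238.5 ≈ 0.2986.
%ΔI = (3,953 − 3,500)/[(3,500+3,953)/2] = 453/3726.5 ≈ 0.1216.
E_I = %ΔQ/%ΔI ≈ 2.456.
E_I > 1: normal good (luxury).

2.456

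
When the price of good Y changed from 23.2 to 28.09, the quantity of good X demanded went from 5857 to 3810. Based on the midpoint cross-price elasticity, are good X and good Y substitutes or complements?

complements

%ΔQ_x = (3810 − 5857)/[(5857+3810)/2] = -2047/4833.5 ≈ -0.4235.
%ΔP_y = (28.09 − 23.2)/[(23.2+28.09)/2] ≈ 0.1907.
E_xy = -0.4235/0.1907 ≈ -2.221.
E_xy < 0, so the goods are complements.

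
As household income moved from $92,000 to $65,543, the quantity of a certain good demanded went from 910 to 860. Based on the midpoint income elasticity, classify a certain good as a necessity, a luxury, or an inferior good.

%ΔQ = (860 − 910)/[(910+860)/2] = -50/885 ≈ -0.0565.
%ΔI = (65,543 − 92,000)/[(92,000+65,543)/2] = -26457/78771.5 ≈ -0.3359.
E_I = %ΔQ/%ΔI ≈ 0.168.
E_I ∈ (0,1): normal good (necessity).

necessity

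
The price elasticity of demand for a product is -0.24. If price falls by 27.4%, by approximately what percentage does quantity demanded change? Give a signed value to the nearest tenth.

%ΔQ ≈ E × %ΔP = (-0.24) × (-27.4%) ≈ 6.6%.

6.6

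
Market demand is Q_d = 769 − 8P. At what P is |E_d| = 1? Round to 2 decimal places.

For linear demand Q_d = a − bP, E = −bP/(a − bP). |E| = 1 ⇒ bP = a − bP ⇒ P = a/(2b).
P = 769/(2·8) ≈ 48.06.

48.06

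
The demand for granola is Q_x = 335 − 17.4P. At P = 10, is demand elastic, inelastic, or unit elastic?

At P = 10, Q_x = 161.
dQ_x/dP = −17.4.
Point elasticity E = (dQ_x/dP)·(P/Q_x) = -17.4 × 10/161 ≈ -1.081.
|E| ≈ 1.081 > 1, so demand is elastic.

elastic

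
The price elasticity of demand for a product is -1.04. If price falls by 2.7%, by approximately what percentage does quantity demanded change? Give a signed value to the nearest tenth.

2.8

%ΔQ ≈ E × %ΔP = (-1.04) × (-2.7%) ≈ 2.8%.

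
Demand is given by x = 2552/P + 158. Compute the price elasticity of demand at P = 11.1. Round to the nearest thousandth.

-0.593

At P = 11.1, x = 387.9099.
dx/dP = −2552/P² = −20.7126.
Point elasticity E = (dx/dP)·(P/x) = -20.7126 × 11.1/387.9099 ≈ -0.593.
|E| < 1, so demand is inelastic at this price.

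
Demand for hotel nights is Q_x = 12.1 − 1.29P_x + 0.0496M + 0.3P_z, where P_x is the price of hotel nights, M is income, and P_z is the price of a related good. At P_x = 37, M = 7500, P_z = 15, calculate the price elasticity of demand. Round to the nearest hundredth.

-0.14

Substituting, Q_x = 12.1 − 1.29(37) + 0.0496(7500) + 0.3(15) = 12.1 − 47.73 + 372 + 4.5 = 340.87.
∂Q_x/∂P_x = −1.29, so E_p = (−1.29)·(37/340.87) ≈ -0.14.
|E_p| < 1: demand is inelastic.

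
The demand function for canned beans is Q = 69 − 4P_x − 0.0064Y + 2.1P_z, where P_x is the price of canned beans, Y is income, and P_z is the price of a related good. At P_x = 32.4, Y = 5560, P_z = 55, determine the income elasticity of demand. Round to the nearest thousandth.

First evaluate Q: 69 − 4(32.4) − 0.0064(5560) + 2.1(55) = 69 − 129.6 − 35.584 + 115.5 = 19.316.
∂Q/∂Y = −0.0064, so E_I = -0.0064·(5560/19.316) ≈ -1.842.
E_I < 0: inferior good.

-1.842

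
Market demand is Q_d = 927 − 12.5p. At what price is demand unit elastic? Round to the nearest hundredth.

For linear demand Q_d = a − bp, E = −bp/(a − bp). |E| = 1 ⇒ bp = a − bp ⇒ p = a/(2b).
p = 927/(2·12.5) = 37.08.

37.08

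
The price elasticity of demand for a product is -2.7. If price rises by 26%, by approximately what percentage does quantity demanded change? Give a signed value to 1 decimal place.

-70.2

%ΔQ ≈ E × %ΔP = (-2.7) × (26%) = -70.2%.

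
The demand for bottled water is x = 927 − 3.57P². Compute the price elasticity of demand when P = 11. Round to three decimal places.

At P = 11, x = 495.03.
dx/dP = −2·3.57·P = −78.54.
Point elasticity E = (dx/dP)·(P/x) = -78.54 × 11/495.03 ≈ -1.745.
|E| > 1, so demand is elastic at this price.

-1.745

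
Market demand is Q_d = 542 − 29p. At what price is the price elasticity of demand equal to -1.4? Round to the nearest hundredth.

10.90

Set −bp/(a − bp) = −1.4 ⇒ bp = 1.4(a − bp) ⇒ bp(1+1.4) = 1.4·a.
p = 1.4·542/(29·2.4) ≈ 10.90.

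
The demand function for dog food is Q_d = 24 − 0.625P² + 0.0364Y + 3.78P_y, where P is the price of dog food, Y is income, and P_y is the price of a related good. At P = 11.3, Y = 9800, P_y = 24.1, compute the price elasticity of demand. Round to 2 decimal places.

Evaluating quantity at (P, Y, P_y) gives Q_d = 24 − 0.625(11.3)² + 0.0364(9800) + 3.78(24.1) = 24 − 79.8063 + 356.72 + 91.098 = 392.0118.
∂Q_d/∂P = −2·0.625·P = -14.125, so E_p = -14.125·(11.3/392.0118) ≈ -0.41.
|E_p| < 1: demand is inelastic.

-0.41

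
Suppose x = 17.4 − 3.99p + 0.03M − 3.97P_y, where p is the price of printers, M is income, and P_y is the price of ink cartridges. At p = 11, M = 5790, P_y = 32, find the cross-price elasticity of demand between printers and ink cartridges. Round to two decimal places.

First evaluate x: 17.4 − 3.99(11) + 0.03(5790) − 3.97(32) = 17.4 − 43.89 + 173.7 − 127.04 = 20.17.
∂x/∂P_y = −3.97, so E_xy = -3.97·(32/20.17) ≈ -6.30.
E_xy < 0: the goods are complements.

-6.30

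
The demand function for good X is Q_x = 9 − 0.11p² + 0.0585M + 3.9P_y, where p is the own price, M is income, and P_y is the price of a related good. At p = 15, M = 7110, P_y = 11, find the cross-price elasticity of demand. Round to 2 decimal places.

First evaluate Q_x: 9 − 0.11(15)² + 0.0585(7110) + 3.9(11) = 9 − 24.75 + 415.935 + 42.9 = 443.085.
∂Q_x/∂P_y = +3.9, so E_xy = 3.9·(11/443.085) ≈ 0.10.
E_xy > 0: the goods are substitutes.

0.10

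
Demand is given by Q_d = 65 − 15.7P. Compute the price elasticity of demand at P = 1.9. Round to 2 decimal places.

-0.85

At P = 1.9, Q_d = 35.17.
dQ_d/dP = −15.7.
Point elasticity E = (dQ_d/dP)·(P/Q_d) = -15.7 × 1.9/35.17 ≈ -0.85.
|E| < 1, so demand is inelastic at this price.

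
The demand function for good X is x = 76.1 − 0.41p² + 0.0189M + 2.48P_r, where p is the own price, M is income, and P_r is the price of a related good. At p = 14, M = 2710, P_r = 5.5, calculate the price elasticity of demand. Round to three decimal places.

At the given point, x = 76.1 − 0.41(14)² + 0.0189(2710) + 2.48(5.5) = 76.1 − 80.36 + 51.219 + 13.64 = 60.599.
∂x/∂p = −2·0.41·p = -11.48, so E_p = -11.48·(14/60.599) ≈ -2.652.
|E_p| > 1: demand is elastic.

-2.652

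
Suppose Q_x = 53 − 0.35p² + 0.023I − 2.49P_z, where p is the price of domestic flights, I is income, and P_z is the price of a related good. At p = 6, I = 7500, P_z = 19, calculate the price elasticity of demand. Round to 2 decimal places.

Evaluating quantity at (p, I, P_z) gives Q_x = 53 − 0.35(6)² + 0.023(7500) − 2.49(19) = 53 − 12.6 + 172.5 − 47.31 = 165.59.
∂Q_x/∂p = −2·0.35·p = -4.2, so E_p = -4.2·(6/165.59) ≈ -0.15.
|E_p| < 1: demand is inelastic.

-0.15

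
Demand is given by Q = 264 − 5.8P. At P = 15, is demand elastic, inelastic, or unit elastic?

inelastic

At P = 15, Q = 177.
dQ/dP = −5.8.
Point elasticity E = (dQ/dP)·(P/Q) = -5.8 × 15/177 ≈ -0.492.
|E| ≈ 0.492 < 1, so demand is inelastic.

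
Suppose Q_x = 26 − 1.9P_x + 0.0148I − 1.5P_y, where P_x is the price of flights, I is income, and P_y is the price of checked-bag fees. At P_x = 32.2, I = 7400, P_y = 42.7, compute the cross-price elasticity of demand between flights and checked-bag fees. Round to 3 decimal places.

At the given point, Q_x = 26 − 1.9(32.2) + 0.0148(7400) − 1.5(42.7) = 26 − 61.18 + 109.52 − 64.05 = 10.29.
∂Q_x/∂P_y = −1.5, so E_xy = -1.5·(42.7/10.29) ≈ -6.224.
E_xy < 0: the goods are complements.

-6.224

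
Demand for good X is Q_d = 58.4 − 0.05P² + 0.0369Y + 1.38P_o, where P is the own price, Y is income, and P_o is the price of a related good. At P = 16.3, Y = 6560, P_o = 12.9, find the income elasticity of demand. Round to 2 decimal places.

0.79

At the given point, Q_d = 58.4 − 0.05(16.3)² + 0.0369(6560) + 1.38(12.9) = 58.4 − 13.2845 + 242.064 + 17.802 = 304.9815.
∂Q_d/∂Y = +0.0369, so E_I = 0.0369·(6560/304.9815) ≈ 0.79.
E_I ∈ (0,1): normal good (necessity).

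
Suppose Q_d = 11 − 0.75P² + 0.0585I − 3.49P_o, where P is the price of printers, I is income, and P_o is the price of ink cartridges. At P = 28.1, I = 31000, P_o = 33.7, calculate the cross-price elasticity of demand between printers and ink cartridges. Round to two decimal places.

-0.11

Evaluating quantity at (P, I, P_o) gives Q_d = 11 − 0.75(28.1)² + 0.0585(31000) − 3.49(33.7) = 11 − 592.2075 + 1813.5 − 117.613 = 1114.6795.
∂Q_d/∂P_o = −3.49, so E_xy = -3.49·(33.7/1114.6795) ≈ -0.11.
E_xy < 0: the goods are complements.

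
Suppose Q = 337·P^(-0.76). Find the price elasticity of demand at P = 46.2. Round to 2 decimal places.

-0.76

For a Cobb–Douglas (constant-elasticity) form Q = A·P^α·…, the elasticity with respect to P equals the exponent α at every point.
Here the exponent on P is -0.76, so the price elasticity of demand is -0.76.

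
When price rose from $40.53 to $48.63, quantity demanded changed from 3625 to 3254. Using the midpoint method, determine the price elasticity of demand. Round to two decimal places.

-0.59

%ΔQ = (3254 − 3625)/[(3625 + 3254)/2] = -371/3439.5 ≈ -0.1079.
%ΔP = (48.63 − 40.53)/[(40.53 + 48.63)/2] = 8.1/44.58 ≈ 0.1817.
Arc elasticity E = %ΔQ/%ΔP ≈ -0.1079/0.1817 ≈ -0.59.
|E| < 1: demand is inelastic over this range.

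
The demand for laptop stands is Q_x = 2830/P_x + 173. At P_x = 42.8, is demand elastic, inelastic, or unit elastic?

At P_x = 42.8, Q_x = 239.1215.
dQ_x/dP_x = −2830/P_x² = −1.5449.
Point elasticity E = (dQ_x/dP_x)·(P_x/Q_x) = -1.5449 × 42.8/239.1215 ≈ -0.277.
|E| ≈ 0.277 < 1, so demand is inelastic.

inelastic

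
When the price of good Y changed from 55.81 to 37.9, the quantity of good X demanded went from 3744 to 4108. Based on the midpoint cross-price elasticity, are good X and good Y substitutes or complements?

%ΔQ_x = (4108 − 3744)/[(3744+4108)/2] = 364/3926 ≈ 0.0927.
%ΔP_y = (37.9 − 55.81)/[(55.81+37.9)/2] ≈ -0.3822.
E_xy = 0.0927/-0.3822 ≈ -0.243.
E_xy < 0, so the goods are complements.

complements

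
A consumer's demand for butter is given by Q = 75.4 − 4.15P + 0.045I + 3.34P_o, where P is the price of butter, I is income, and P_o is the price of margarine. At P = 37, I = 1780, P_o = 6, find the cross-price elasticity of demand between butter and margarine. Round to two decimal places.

At the given point, Q = 75.4 − 4.15(37) + 0.045(1780) + 3.34(6) = 75.4 − 153.55 + 80.1 + 20.04 = 21.99.
∂Q/∂P_o = +3.34, so E_xy = 3.34·(6/21.99) ≈ 0.91.
E_xy > 0: the goods are substitutes.

0.91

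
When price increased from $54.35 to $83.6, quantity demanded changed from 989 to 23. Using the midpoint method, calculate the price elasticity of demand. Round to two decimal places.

-4.50

%ΔQ = (23 − 989)/[(989 + 23)/2] = -966/506 ≈ -1.9091.
%ΔP = (83.6 − 54.35)/[(54.35 + 83.6)/2] = 29.25/68.975 ≈ 0.4241.
Arc elasticity E = %ΔQ/%ΔP ≈ -1.9091/0.4241 ≈ -4.50.
|E| > 1: demand is elastic over this range.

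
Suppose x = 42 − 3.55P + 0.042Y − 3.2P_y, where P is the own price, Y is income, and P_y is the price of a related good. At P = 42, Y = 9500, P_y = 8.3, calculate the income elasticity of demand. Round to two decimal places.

1.50

At the given point, x = 42 − 3.55(42) + 0.042(9500) − 3.2(8.3) = 42 − 149.1 + 399 − 26.56 = 265.34.
∂x/∂Y = +0.042, so E_I = 0.042·(9500/265.34) ≈ 1.50.
E_I > 1: normal good (luxury).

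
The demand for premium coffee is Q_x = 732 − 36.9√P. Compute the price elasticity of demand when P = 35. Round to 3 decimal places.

At P = 35, Q_x = 513.6967.
dQ_x/dP = −36.9/(2√P) = −36.9/(2·5.9161).
Point elasticity E = (dQ_x/dP)·(P/Q_x) = -3.1186 × 35/513.6967 ≈ -0.212.
|E| < 1, so demand is inelastic at this price.

-0.212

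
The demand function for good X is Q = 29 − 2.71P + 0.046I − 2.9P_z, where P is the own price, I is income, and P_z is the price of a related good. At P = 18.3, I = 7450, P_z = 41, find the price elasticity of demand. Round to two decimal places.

-0.24

At the given point, Q = 29 − 2.71(18.3) + 0.046(7450) − 2.9(41) = 29 − 49.593 + 342.7 − 118.9 = 203.207.
∂Q/∂P = −2.71, so E_p = (−2.71)·(18.3/203.207) ≈ -0.24.
|E_p| < 1: demand is inelastic.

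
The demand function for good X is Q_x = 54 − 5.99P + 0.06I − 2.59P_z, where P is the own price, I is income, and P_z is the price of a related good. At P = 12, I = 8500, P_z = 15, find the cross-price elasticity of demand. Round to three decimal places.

Q_x = 54 − 5.99(12) + 0.06(8500) − 2.59(15) = 54 − 71.88 + 510 − 38.85 = 453.27.
∂Q_x/∂P_z = −2.59, so E_xy = -2.59·(15/453.27) ≈ -0.086.
E_xy < 0: the goods are complements.

-0.086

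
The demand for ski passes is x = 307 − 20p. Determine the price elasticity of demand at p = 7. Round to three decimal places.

-0.838

At p = 7, x = 167.
dx/dp = −20.
Point elasticity E = (dx/dp)·(p/x) = -20 × 7/167 ≈ -0.838.
|E| < 1, so demand is inelastic at this price.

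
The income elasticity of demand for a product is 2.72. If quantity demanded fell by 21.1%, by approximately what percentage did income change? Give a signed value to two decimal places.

%ΔQ ≈ E × %ΔI ⇒ %ΔI = %ΔQ / E = (-21.1%)/(2.72) ≈ -7.76%.

-7.76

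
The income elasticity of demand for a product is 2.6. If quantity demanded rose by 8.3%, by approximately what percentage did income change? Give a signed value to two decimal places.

%ΔQ ≈ E × %ΔI ⇒ %ΔI = %ΔQ / E = (8.3%)/(2.6) ≈ 3.19%.

3.19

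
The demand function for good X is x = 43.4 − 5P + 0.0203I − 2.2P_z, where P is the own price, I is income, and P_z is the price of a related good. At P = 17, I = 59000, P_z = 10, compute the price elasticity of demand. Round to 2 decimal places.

First evaluate x: 43.4 − 5(17) + 0.0203(59000) − 2.2(10) = 43.4 − 85 + 1197.7 − 22 = 1134.1.
∂x/∂P = −5, so E_p = (−5)·(17/1134.1) ≈ -0.07.
|E_p| < 1: demand is inelastic.

-0.07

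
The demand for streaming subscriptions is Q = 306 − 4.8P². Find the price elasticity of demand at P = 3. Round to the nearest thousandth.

-0.329

At P = 3, Q = 262.8.
dQ/dP = −2·4.8·P = −28.8.
Point elasticity E = (dQ/dP)·(P/Q) = -28.8 × 3/262.8 ≈ -0.329.
|E| < 1, so demand is inelastic at this price.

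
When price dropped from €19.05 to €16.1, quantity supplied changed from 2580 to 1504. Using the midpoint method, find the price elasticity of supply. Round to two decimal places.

3.14

%ΔQ = (1504 − 2580)/[(2580 + 1504)/2] = -1076/2042 ≈ -0.5269.
%Δp = (16.1 − 19.05)/[(19.05 + 16.1)/2] = -2.95/17.575 ≈ -0.1679.
Arc elasticity E = %ΔQ/%Δp ≈ -0.5269/-0.1679 ≈ 3.14.
|E| > 1: supply is elastic over this range.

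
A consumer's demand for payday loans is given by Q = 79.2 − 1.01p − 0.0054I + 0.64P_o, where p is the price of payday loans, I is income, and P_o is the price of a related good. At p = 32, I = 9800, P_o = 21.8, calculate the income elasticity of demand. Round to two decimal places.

-6.69

At the given point, Q = 79.2 − 1.01(32) − 0.0054(9800) + 0.64(21.8) = 79.2 − 32.32 − 52.92 + 13.952 = 7.912.
∂Q/∂I = −0.0054, so E_I = -0.0054·(9800/7.912) ≈ -6.69.
E_I < 0: inferior good.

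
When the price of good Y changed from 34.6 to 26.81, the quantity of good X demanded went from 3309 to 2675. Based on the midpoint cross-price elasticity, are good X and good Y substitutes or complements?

%ΔQ_x = (2675 − 3309)/[(3309+2675)/2] = -634/2992 ≈ -0.2119.
%ΔP_y = (26.81 − 34.6)/[(34.6+26.81)/2] ≈ -0.2537.
E_xy = -0.2119/-0.2537 ≈ 0.835.
E_xy > 0, so the goods are substitutes.

substitutes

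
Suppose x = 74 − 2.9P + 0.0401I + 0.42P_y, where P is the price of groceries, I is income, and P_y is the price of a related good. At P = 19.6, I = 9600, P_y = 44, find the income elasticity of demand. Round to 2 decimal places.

0.92

At the given point, x = 74 − 2.9(19.6) + 0.0401(9600) + 0.42(44) = 74 − 56.84 + 384.96 + 18.48 = 420.6.
∂x/∂I = +0.0401, so E_I = 0.0401·(9600/420.6) ≈ 0.92.
E_I ∈ (0,1): normal good (necessity).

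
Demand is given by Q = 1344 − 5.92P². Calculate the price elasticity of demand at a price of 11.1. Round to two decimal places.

At P = 11.1, Q = 614.5968.
dQ/dP = −2·5.92·P = −131.424.
Point elasticity E = (dQ/dP)·(P/Q) = -131.424 × 11.1/614.5968 ≈ -2.37.
|E| > 1, so demand is elastic at this price.

-2.37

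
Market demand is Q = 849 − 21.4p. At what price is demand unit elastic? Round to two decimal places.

For linear demand Q = a − bp, E = −bp/(a − bp). |E| = 1 ⇒ bp = a − bp ⇒ p = a/(2b).
p = 849/(2·21.4) ≈ 19.84.

19.84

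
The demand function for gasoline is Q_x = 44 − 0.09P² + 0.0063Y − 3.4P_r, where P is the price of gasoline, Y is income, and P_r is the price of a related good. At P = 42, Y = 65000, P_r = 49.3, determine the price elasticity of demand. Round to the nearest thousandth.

-2.498

Substituting, Q_x = 44 − 0.09(42)² + 0.0063(65000) − 3.4(49.3) = 44 − 158.76 + 409.5 − 167.62 = 127.12.
∂Q_x/∂P = −2·0.09·P = -7.56, so E_p = -7.56·(42/127.12) ≈ -2.498.
|E_p| > 1: demand is elastic.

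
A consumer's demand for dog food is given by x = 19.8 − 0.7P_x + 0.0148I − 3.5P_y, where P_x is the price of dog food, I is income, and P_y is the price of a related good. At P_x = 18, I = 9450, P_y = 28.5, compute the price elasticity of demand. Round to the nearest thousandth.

Evaluating quantity at (P_x, I, P_y) gives x = 19.8 − 0.7(18) + 0.0148(9450) − 3.5(28.5) = 19.8 − 12.6 + 139.86 − 99.75 = 47.31.
∂x/∂P_x = −0.7, so E_p = (−0.7)·(18/47.31) ≈ -0.266.
|E_p| < 1: demand is inelastic.

-0.266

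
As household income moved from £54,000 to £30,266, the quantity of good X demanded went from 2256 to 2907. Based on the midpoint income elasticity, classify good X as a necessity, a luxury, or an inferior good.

%ΔQ = (2907 − 2256)/[(2256+2907)/2] = 651/2581.5 ≈ 0.2522.
%ΔM = (30,266 − 54,000)/[(54,000+30,266)/2] = -23734/42133 ≈ -0.5633.
E_I = %ΔQ/%ΔM ≈ -0.448.
E_I < 0: inferior good.

inferior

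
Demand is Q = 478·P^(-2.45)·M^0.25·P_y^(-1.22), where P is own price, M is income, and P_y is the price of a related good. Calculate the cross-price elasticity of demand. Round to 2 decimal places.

-1.22

For a Cobb–Douglas (constant-elasticity) form Q = A·P_y^α·…, the elasticity with respect to P_y equals the exponent α at every point.
Here the exponent on P_y is -1.22, so the cross-price elasticity of demand is -1.22.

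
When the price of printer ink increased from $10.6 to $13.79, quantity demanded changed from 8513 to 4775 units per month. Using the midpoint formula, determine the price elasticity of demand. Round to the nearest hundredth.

%ΔQ = (4775 − 8513)/[(8513 + 4775)/2] = -3738/6644 ≈ -0.5626.
%ΔP = (13.79 − 10.6)/[(10.6 + 13.79)/2] = 3.19/12.195 ≈ 0.2616.
Arc elasticity E = %ΔQ/%ΔP ≈ -0.5626/0.2616 ≈ -2.15.
|E| > 1: demand is elastic over this range.

-2.15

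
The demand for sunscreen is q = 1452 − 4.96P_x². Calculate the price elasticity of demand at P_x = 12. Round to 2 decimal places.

-1.94

At P_x = 12, q = 737.76.
dq/dP_x = −2·4.96·P_x = −119.04.
Point elasticity E = (dq/dP_x)·(P_x/q) = -119.04 × 12/737.76 ≈ -1.94.
|E| > 1, so demand is elastic at this price.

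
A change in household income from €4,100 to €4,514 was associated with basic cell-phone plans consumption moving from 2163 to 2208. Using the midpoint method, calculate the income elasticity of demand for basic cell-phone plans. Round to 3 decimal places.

0.214

%ΔQ = (2208 − 2163)/[(2163+2208)/2] = 45/2185.5 ≈ 0.0206.
%ΔM = (4,514 − 4,100)/[(4,100+4,514)/2] = 414/4307 ≈ 0.0961.
E_I = %ΔQ/%ΔM ≈ 0.214.
E_I ∈ (0,1): normal good (necessity).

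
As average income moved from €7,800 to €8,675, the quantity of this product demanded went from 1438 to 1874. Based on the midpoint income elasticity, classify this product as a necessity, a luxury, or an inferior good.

%ΔQ = (1874 − 1438)/[(1438+1874)/2] = 436/1656 ≈ 0.2633.
%ΔI = (8,675 − 7,800)/[(7,800+8,675)/2] = 875/8237.5 ≈ 0.1062.
E_I = %ΔQ/%ΔI ≈ 2.479.
E_I > 1: normal good (luxury).

luxury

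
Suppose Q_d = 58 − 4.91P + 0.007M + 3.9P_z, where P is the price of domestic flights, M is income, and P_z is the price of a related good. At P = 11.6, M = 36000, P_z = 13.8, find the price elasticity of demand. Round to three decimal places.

At the given point, Q_d = 58 − 4.91(11.6) + 0.007(36000) + 3.9(13.8) = 58 − 56.956 + 252 + 53.82 = 306.864.
∂Q_d/∂P = −4.91, so E_p = (−4.91)·(11.6/306.864) ≈ -0.186.
|E_p| < 1: demand is inelastic.

-0.186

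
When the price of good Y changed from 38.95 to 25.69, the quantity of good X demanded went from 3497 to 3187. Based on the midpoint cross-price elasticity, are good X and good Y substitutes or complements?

substitutes

%ΔQ_x = (3187 − 3497)/[(3497+3187)/2] = -310/3342 ≈ -0.0928.
%ΔP_y = (25.69 − 38.95)/[(38.95+25.69)/2] ≈ -0.4103.
E_xy = -0.0928/-0.4103 ≈ 0.226.
E_xy > 0, so the goods are substitutes.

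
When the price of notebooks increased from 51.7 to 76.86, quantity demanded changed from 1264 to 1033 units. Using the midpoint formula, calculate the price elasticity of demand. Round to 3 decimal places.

%Δq = (1033 − 1264)/[(1264 + 1033)/2] = -231/1148.5 ≈ -0.2011.
%Δp = (76.86 − 51.7)/[(51.7 + 76.86)/2] = 25.16/64.28 ≈ 0.3914.
Arc elasticity E = %Δq/%Δp ≈ -0.2011/0.3914 ≈ -0.514.
|E| < 1: demand is inelastic over this range.

-0.514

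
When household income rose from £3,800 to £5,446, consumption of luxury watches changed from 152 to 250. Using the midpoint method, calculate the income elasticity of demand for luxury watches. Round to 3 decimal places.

%ΔQ = (250 − 152)/[(152+250)/2] = 98/201 ≈ 0.4876.
%ΔY = (5,446 − 3,800)/[(3,800+5,446)/2] = 1646/4623 ≈ 0.3560.
E_I = %ΔQ/%ΔY ≈ 1.369.
E_I > 1: normal good (luxury).

1.369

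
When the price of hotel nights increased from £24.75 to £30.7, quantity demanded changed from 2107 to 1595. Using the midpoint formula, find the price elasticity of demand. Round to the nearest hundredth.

-1.29

%ΔQ = (1595 − 2107)/[(2107 + 1595)/2] = -512/1851 ≈ -0.2766.
%ΔP = (30.7 − 24.75)/[(24.75 + 30.7)/2] = 5.95/27.725 ≈ 0.2146.
Arc elasticity E = %ΔQ/%ΔP ≈ -0.2766/0.2146 ≈ -1.29.
|E| > 1: demand is elastic over this range.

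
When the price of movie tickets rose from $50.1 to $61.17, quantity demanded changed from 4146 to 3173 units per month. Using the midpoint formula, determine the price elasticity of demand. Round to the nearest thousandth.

-1.336

%ΔQ = (3173 − 4146)/[(4146 + 3173)/2] = -973/3659.5 ≈ -0.2659.
%Δp = (61.17 − 50.1)/[(50.1 + 61.17)/2] = 11.07/55.635 ≈ 0.1990.
Arc elasticity E = %ΔQ/%Δp ≈ -0.2659/0.1990 ≈ -1.336.
|E| > 1: demand is elastic over this range.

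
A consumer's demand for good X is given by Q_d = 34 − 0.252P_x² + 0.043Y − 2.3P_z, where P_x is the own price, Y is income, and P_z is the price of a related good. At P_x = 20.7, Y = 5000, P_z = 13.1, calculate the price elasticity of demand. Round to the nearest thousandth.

At the given point, Q_d = 34 − 0.252(20.7)² + 0.043(5000) − 2.3(13.1) = 34 − 107.9795 + 215 − 30.13 = 110.8905.
∂Q_d/∂P_x = −2·0.252·P_x = -10.4328, so E_p = -10.4328·(20.7/110.8905) ≈ -1.947.
|E_p| > 1: demand is elastic.

-1.947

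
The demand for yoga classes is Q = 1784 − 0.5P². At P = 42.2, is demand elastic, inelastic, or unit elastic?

At P = 42.2, Q = 893.58.
dQ/dP = −2·0.5·P = −42.2.
Point elasticity E = (dQ/dP)·(P/Q) = -42.2 × 42.2/893.58 ≈ -1.993.
|E| ≈ 1.993 > 1, so demand is elastic.

elastic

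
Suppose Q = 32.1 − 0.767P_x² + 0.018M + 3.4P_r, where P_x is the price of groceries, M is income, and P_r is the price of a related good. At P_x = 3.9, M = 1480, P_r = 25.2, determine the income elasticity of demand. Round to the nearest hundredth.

0.20

Evaluating quantity at (P_x, M, P_r) gives Q = 32.1 − 0.767(3.9)² + 0.018(1480) + 3.4(25.2) = 32.1 − 11.6661 + 26.64 + 85.68 = 132.7539.
∂Q/∂M = +0.018, so E_I = 0.018·(1480/132.7539) ≈ 0.20.
E_I ∈ (0,1): normal good (necessity).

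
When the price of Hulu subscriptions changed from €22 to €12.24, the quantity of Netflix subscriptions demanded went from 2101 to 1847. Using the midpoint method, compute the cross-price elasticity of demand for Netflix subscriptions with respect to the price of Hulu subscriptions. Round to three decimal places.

%ΔQ_x = (1847 − 2101)/[(2101+1847)/2] = -254/1974 ≈ -0.1287.
%ΔP_y = (12.24 − 22)/[(22+12.24)/2] ≈ -0.5701.
E_xy = -0.1287/-0.5701 ≈ 0.226.
E_xy > 0, so Netflix subscriptions and Hulu subscriptions are substitutes.

0.226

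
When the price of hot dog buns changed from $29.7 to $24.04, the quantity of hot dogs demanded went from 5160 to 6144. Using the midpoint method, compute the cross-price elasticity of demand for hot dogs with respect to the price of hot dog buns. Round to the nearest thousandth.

-0.827

%ΔQ_x = (6144 − 5160)/[(5160+6144)/2] = 984/5652 ≈ 0.1741.
%ΔP_y = (24.04 − 29.7)/[(29.7+24.04)/2] ≈ -0.2106.
E_xy = 0.1741/-0.2106 ≈ -0.827.
E_xy < 0, so hot dogs and hot dog buns are complements.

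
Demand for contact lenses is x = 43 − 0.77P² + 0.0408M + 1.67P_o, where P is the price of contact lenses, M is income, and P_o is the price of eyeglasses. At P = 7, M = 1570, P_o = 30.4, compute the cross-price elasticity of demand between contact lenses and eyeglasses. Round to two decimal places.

Evaluating quantity at (P, M, P_o) gives x = 43 − 0.77(7)² + 0.0408(1570) + 1.67(30.4) = 43 − 37.73 + 64.056 + 50.768 = 120.094.
∂x/∂P_o = +1.67, so E_xy = 1.67·(30.4/120.094) ≈ 0.42.
E_xy > 0: the goods are substitutes.

0.42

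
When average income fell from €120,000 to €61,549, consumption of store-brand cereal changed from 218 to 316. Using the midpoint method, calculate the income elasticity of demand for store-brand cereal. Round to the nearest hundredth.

-0.57

%ΔQ = (316 − 218)/[(218+316)/2] = 98/267 ≈ 0.3670.
%ΔI = (61,549 − 120,000)/[(120,000+61,549)/2] = -58451/90774.5 ≈ -0.6439.
E_I = %ΔQ/%ΔI ≈ -0.57.
E_I < 0: inferior good.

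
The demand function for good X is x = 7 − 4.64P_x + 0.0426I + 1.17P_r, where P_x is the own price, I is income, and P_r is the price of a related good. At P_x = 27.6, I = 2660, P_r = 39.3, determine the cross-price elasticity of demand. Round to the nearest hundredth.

Evaluating quantity at (P_x, I, P_r) gives x = 7 − 4.64(27.6) + 0.0426(2660) + 1.17(39.3) = 7 − 128.064 + 113.316 + 45.981 = 38.233.
∂x/∂P_r = +1.17, so E_xy = 1.17·(39.3/38.233) ≈ 1.20.
E_xy > 0: the goods are substitutes.

1.20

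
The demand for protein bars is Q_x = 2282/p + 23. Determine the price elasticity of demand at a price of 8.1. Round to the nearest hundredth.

At p = 8.1, Q_x = 304.7284.
dQ_x/dp = −2282/p² = −34.7813.
Point elasticity E = (dQ_x/dp)·(p/Q_x) = -34.7813 × 8.1/304.7284 ≈ -0.92.
|E| < 1, so demand is inelastic at this price.

-0.92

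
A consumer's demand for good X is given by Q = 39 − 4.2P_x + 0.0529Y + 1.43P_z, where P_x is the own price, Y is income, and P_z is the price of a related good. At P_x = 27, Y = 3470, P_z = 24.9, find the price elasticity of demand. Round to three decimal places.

-0.783

Q = 39 − 4.2(27) + 0.0529(3470) + 1.43(24.9) = 39 − 113.4 + 183.563 + 35.607 = 144.77.
∂Q/∂P_x = −4.2, so E_p = (−4.2)·(27/144.77) ≈ -0.783.
|E_p| < 1: demand is inelastic.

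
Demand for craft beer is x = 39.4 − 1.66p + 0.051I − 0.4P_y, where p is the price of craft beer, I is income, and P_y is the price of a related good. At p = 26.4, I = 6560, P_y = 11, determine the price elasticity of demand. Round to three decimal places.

x = 39.4 − 1.66(26.4) + 0.051(6560) − 0.4(11) = 39.4 − 43.824 + 334.56 − 4.4 = 325.736.
∂x/∂p = −1.66, so E_p = (−1.66)·(26.4/325.736) ≈ -0.135.
|E_p| < 1: demand is inelastic.

-0.135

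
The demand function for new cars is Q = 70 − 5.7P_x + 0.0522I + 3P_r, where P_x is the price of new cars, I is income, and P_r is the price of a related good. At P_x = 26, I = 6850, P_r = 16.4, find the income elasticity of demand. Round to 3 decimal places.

1.088

Substituting, Q = 70 − 5.7(26) + 0.0522(6850) + 3(16.4) = 70 − 148.2 + 357.57 + 49.2 = 328.57.
∂Q/∂I = +0.0522, so E_I = 0.0522·(6850/328.57) ≈ 1.088.
E_I > 1: normal good (luxury).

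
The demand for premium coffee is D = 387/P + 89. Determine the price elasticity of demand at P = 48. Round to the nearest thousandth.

At P = 48, D = 97.0625.
dD/dP = −387/P² = −0.168.
Point elasticity E = (dD/dP)·(P/D) = -0.168 × 48/97.0625 ≈ -0.083.
|E| < 1, so demand is inelastic at this price.

-0.083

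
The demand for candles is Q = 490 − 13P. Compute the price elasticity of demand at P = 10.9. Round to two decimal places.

At P = 10.9, Q = 348.3.
dQ/dP = −13.
Point elasticity E = (dQ/dP)·(P/Q) = -13 × 10.9/348.3 ≈ -0.41.
|E| < 1, so demand is inelastic at this price.

-0.41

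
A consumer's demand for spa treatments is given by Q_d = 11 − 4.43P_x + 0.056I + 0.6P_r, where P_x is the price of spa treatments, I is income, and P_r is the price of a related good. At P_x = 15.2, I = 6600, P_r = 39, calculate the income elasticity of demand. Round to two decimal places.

Q_d = 11 − 4.43(15.2) + 0.056(6600) + 0.6(39) = 11 − 67.336 + 369.6 + 23.4 = 336.664.
∂Q_d/∂I = +0.056, so E_I = 0.056·(6600/336.664) ≈ 1.10.
E_I > 1: normal good (luxury).

1.10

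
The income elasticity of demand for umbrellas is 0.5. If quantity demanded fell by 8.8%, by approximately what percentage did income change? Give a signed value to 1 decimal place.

-17.6

%ΔQ ≈ E × %ΔI ⇒ %ΔI = %ΔQ / E = (-8.8%)/(0.5) = -17.6%.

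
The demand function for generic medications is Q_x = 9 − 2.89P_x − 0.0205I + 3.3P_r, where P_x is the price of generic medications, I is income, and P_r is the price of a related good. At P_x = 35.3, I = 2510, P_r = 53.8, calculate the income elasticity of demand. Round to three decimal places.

Q_x = 9 − 2.89(35.3) − 0.0205(2510) + 3.3(53.8) = 9 − 102.017 − 51.455 + 177.54 = 33.068.
∂Q_x/∂I = −0.0205, so E_I = -0.0205·(2510/33.068) ≈ -1.556.
E_I < 0: inferior good.

-1.556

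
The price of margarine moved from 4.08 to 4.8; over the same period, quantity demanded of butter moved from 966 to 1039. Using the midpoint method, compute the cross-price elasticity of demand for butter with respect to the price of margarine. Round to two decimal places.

%ΔQ_x = (1039 − 966)/[(966+1039)/2] = 73/1002.5 ≈ 0.0728.
%ΔP_y = (4.8 − 4.08)/[(4.08+4.8)/2] ≈ 0.1622.
E_xy = 0.0728/0.1622 ≈ 0.45.
E_xy > 0, so butter and margarine are substitutes.

0.45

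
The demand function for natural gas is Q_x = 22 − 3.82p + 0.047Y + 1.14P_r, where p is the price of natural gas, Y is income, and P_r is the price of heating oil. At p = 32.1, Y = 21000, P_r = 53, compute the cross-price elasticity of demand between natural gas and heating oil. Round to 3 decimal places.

0.064

Substituting, Q_x = 22 − 3.82(32.1) + 0.047(21000) + 1.14(53) = 22 − 122.622 + 987 + 60.42 = 946.798.
∂Q_x/∂P_r = +1.14, so E_xy = 1.14·(53/946.798) ≈ 0.064.
E_xy > 0: the goods are substitutes.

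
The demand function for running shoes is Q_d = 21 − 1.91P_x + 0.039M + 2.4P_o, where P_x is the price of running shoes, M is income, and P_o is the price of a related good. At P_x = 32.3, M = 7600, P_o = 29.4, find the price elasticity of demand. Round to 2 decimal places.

-0.19

Q_d = 21 − 1.91(32.3) + 0.039(7600) + 2.4(29.4) = 21 − 61.693 + 296.4 + 70.56 = 326.267.
∂Q_d/∂P_x = −1.91, so E_p = (−1.91)·(32.3/326.267) ≈ -0.19.
|E_p| < 1: demand is inelastic.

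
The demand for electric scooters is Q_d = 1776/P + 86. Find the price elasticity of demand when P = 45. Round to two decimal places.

-0.31

At P = 45, Q_d = 125.4667.
dQ_d/dP = −1776/P² = −0.877.
Point elasticity E = (dQ_d/dP)·(P/Q_d) = -0.877 × 45/125.4667 ≈ -0.31.
|E| < 1, so demand is inelastic at this price.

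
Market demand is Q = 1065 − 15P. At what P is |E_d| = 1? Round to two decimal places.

35.50

For linear demand Q = a − bP, E = −bP/(a − bP). |E| = 1 ⇒ bP = a − bP ⇒ P = a/(2b).
P = 1065/(2·15) = 35.50.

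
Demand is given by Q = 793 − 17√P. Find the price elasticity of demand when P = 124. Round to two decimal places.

At P = 124, Q = 603.696.
dQ/dP = −17/(2√P) = −17/(2·11.1355).
Point elasticity E = (dQ/dP)·(P/Q) = -0.7633 × 124/603.696 ≈ -0.16.
|E| < 1, so demand is inelastic at this price.

-0.16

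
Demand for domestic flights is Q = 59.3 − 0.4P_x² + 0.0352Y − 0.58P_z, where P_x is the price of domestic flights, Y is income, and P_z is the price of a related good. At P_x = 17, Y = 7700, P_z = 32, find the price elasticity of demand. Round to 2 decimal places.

-1.18

Substituting, Q = 59.3 − 0.4(17)² + 0.0352(7700) − 0.58(32) = 59.3 − 115.6 + 271.04 − 18.56 = 196.18.
∂Q/∂P_x = −2·0.4·P_x = -13.6, so E_p = -13.6·(17/196.18) ≈ -1.18.
|E_p| > 1: demand is elastic.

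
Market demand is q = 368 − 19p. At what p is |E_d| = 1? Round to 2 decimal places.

For linear demand q = a − bp, E = −bp/(a − bp). |E| = 1 ⇒ bp = a − bp ⇒ p = a/(2b).
p = 368/(2·19) ≈ 9.68.

9.68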